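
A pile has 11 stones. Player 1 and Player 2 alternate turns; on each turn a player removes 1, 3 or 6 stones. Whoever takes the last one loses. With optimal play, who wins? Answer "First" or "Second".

First

Compute winning (W) and losing (L) positions by backward induction:
i:   0  1  2  3  4  5  6  7  8  9 10 11
     W  L  W  L  W  L  W  W  W  W  L  W
Position 11 is W, so the first player wins.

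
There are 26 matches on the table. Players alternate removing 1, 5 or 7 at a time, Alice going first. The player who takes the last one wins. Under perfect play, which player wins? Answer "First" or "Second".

Second

i:   0  1  2  3  4  5  6  7  8  9 10 11 12 13 14 15 16 17 18 19 20 21 22 23 24 25 26
     L  W  L  W  L  W  L  W  L  W  L  W  L  W  L  W  L  W  L  W  L  W  L  W  L  W  L
Position 26 is L, so the second player wins.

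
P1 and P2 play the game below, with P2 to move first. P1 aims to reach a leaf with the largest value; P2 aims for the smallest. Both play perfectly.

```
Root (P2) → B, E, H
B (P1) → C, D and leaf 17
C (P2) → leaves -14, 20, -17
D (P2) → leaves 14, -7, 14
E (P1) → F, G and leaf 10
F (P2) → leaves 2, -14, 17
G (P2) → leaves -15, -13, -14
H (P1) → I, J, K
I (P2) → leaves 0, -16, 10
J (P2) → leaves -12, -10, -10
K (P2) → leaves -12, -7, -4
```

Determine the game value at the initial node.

C (P2): min(-14, 20, -17) = -17
D (P2): min(14, -7, 14) = -7
B (P1): max(-17, -7, 17) = 17
F (P2): min(2, -14, 17) = -14
G (P2): min(-15, -13, -14) = -15
E (P1): max(-14, -15, 10) = 10
I (P2): min(0, -16, 10) = -16
J (P2): min(-12, -10, -10) = -12
K (P2): min(-12, -7, -4) = -12
H (P1): max(-16, -12, -12) = -12
Root (P2): min(17, 10, -12) = -12

-12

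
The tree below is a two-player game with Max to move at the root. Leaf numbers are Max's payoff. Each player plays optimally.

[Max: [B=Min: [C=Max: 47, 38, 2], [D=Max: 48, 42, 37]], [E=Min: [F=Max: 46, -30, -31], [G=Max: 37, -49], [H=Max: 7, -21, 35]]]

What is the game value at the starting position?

47

C (Max): max(47, 38, 2) = 47
D (Max): max(48, 42, 37) = 48
B (Min): min(47, 48) = 47
F (Max): max(46, -30, -31) = 46
G (Max): max(37, -49) = 37
H (Max): max(7, -21, 35) = 35
E (Min): min(46, 37, 35) = 35
Root (Max): max(47, 35) = 47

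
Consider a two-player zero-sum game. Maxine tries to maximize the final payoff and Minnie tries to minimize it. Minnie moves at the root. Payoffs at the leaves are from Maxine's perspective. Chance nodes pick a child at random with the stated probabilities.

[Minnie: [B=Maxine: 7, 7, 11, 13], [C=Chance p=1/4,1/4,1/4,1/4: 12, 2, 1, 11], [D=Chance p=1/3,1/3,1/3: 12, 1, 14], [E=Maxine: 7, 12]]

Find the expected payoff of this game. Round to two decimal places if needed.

6.5

B (Maxine): max(7, 7, 11, 13) = 13
C (Chance): 1/4·12 + 1/4·2 + 1/4·1 + 1/4·11 = 6.5
D (Chance): 1/3·12 + 1/3·1 + 1/3·14 = 9
E (Maxine): max(7, 12) = 12
Root (Minnie): min(13, 6.5, 9, 12) = 6.5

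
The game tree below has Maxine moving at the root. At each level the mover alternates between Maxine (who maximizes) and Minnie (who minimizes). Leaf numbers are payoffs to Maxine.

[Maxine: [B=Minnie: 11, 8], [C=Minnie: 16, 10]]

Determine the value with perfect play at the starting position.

10

B (Minnie): min(11, 8) = 8
C (Minnie): min(16, 10) = 10
Root (Maxine): max(8, 10) = 10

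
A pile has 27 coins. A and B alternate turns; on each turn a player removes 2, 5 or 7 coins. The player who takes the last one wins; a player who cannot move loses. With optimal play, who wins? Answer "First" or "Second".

First

Compute winning (W) and losing (L) positions by backward induction:
i:   0  1  2  3  4  5  6  7  8  9 10 11 12 13 14 15 16 17 18 19 20 21 22 23 24 25 26 27
     L  L  W  W  L  W  W  W  W  W  L  W  W  L  L  W  W  W  W  W  W  W  L  L  W  W  L  W
Position 27 is W, so the first player wins.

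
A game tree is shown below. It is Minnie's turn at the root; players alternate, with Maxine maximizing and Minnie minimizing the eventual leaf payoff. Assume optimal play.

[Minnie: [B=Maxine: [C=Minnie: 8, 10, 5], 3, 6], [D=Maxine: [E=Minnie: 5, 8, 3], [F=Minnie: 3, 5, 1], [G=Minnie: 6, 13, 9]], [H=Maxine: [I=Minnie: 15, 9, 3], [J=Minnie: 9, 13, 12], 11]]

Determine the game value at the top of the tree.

C (Minnie): min(8, 10, 5) = 5
B (Maxine): max(5, 3, 6) = 6
E (Minnie): min(5, 8, 3) = 3
F (Minnie): min(3, 5, 1) = 1
G (Minnie): min(6, 13, 9) = 6
D (Maxine): max(3, 1, 6) = 6
I (Minnie): min(15, 9, 3) = 3
J (Minnie): min(9, 13, 12) = 9
H (Maxine): max(3, 9, 11) = 11
Root (Minnie): min(6, 6, 11) = 6

6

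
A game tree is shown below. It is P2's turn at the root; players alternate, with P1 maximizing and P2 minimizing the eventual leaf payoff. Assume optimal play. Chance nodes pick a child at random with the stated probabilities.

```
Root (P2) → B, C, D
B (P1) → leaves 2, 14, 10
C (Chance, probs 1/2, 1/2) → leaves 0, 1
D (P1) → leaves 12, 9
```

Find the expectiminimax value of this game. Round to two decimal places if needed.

0.5

B (P1): max(2, 14, 10) = 14
C (Chance): 1/2·0 + 1/2·1 = 0.5
D (P1): max(12, 9) = 12
Root (P2): min(14, 0.5, 12) = 0.5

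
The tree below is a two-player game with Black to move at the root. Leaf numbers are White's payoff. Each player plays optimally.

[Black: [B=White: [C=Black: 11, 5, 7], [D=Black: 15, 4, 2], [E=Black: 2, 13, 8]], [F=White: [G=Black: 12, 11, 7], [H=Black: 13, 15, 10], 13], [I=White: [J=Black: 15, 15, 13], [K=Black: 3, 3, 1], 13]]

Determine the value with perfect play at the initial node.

C (Black): min(11, 5, 7) = 5
D (Black): min(15, 4, 2) = 2
E (Black): min(2, 13, 8) = 2
B (White): max(5, 2, 2) = 5
G (Black): min(12, 11, 7) = 7
H (Black): min(13, 15, 10) = 10
F (White): max(7, 10, 13) = 13
J (Black): min(15, 15, 13) = 13
K (Black): min(3, 3, 1) = 1
I (White): max(13, 1, 13) = 13
Root (Black): min(5, 13, 13) = 5

5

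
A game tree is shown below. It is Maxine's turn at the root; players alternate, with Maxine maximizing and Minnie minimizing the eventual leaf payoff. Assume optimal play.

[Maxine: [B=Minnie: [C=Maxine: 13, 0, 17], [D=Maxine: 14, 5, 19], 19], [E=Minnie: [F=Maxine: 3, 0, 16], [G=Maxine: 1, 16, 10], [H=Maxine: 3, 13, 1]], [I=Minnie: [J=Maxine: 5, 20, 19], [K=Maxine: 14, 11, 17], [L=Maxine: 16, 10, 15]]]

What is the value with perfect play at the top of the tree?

C (Maxine): max(13, 0, 17) = 17
D (Maxine): max(14, 5, 19) = 19
B (Minnie): min(17, 19, 19) = 17
F (Maxine): max(3, 0, 16) = 16
G (Maxine): max(1, 16, 10) = 16
H (Maxine): max(3, 13, 1) = 13
E (Minnie): min(16, 16, 13) = 13
J (Maxine): max(5, 20, 19) = 20
K (Maxine): max(14, 11, 17) = 17
L (Maxine): max(16, 10, 15) = 16
I (Minnie): min(20, 17, 16) = 16
Root (Maxine): max(17, 13, 16) = 17

17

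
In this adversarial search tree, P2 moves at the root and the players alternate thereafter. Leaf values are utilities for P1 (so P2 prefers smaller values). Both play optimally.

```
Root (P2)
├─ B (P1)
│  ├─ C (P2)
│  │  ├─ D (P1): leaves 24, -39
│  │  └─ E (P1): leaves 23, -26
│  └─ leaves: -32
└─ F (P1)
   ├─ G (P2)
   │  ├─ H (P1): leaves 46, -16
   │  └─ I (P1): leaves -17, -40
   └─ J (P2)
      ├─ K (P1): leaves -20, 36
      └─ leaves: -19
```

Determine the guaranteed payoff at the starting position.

D (P1): max(24, -39) = 24
E (P1): max(23, -26) = 23
C (P2): min(24, 23) = 23
B (P1): max(23, -32) = 23
H (P1): max(46, -16) = 46
I (P1): max(-17, -40) = -17
G (P2): min(46, -17) = -17
K (P1): max(-20, 36) = 36
J (P2): min(36, -19) = -19
F (P1): max(-17, -19) = -17
Root (P2): min(23, -17) = -17

-17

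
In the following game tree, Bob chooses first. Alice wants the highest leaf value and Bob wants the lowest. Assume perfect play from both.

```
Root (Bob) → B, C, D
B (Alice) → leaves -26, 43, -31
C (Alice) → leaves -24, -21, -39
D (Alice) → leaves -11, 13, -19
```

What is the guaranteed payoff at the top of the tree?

B (Alice): max(-26, 43, -31) = 43
C (Alice): max(-24, -21, -39) = -21
D (Alice): max(-11, 13, -19) = 13
Root (Bob): min(43, -21, 13) = -21

-21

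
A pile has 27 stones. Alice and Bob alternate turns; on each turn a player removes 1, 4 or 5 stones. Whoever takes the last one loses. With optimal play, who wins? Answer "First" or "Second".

Second

Compute winning (W) and losing (L) positions by backward induction:
i:   0  1  2  3  4  5  6  7  8  9 10 11 12 13 14 15 16 17 18 19 20 21 22 23 24 25 26 27
     W  L  W  L  W  W  W  W  W  L  W  L  W  W  W  W  W  L  W  L  W  W  W  W  W  L  W  L
Position 27 is L, so the second player wins.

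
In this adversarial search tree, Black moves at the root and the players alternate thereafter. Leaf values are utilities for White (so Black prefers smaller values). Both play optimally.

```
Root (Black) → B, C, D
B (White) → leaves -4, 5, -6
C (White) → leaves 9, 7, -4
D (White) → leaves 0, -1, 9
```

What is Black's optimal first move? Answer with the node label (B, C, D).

B (White): max(-4, 5, -6) = 5
C (White): max(9, 7, -4) = 9
D (White): max(0, -1, 9) = 9
Root (Black): min(5, 9, 9) = 5
Black picks the child with the lowest value: B (value 5).

B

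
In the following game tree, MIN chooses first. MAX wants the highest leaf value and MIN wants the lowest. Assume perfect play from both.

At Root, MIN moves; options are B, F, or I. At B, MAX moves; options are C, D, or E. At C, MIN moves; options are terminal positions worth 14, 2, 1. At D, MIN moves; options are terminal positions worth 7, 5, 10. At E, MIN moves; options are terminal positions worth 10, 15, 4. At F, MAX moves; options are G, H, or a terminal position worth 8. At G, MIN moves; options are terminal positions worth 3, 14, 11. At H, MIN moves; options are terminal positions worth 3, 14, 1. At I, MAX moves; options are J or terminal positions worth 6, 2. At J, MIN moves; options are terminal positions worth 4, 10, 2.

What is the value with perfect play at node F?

G: min(3, 14, 11) = 3
H: min(3, 14, 1) = 1
F: max(3, 1, 8) = 8

8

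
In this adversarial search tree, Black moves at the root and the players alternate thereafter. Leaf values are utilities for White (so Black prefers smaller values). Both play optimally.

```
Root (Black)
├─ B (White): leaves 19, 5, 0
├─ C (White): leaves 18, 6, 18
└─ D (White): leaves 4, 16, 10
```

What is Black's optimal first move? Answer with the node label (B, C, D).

B (White): max(19, 5, 0) = 19
C (White): max(18, 6, 18) = 18
D (White): max(4, 16, 10) = 16
Root (Black): min(19, 18, 16) = 16
Black picks the child with the lowest value: D (value 16).

D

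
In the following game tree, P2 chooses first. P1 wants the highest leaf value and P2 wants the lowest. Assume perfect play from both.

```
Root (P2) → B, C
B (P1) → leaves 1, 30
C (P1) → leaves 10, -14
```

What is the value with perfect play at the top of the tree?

B (P1): max(1, 30) = 30
C (P1): max(10, -14) = 10
Root (P2): min(30, 10) = 10

10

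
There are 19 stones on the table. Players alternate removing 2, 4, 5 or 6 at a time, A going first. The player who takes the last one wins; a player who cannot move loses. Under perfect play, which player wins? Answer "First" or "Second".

i:   0  1  2  3  4  5  6  7  8  9 10 11 12 13 14 15 16 17 18 19
     L  L  W  W  W  W  W  W  L  L  W  W  W  W  W  W  L  L  W  W
Position 19 is W, so the first player wins.

First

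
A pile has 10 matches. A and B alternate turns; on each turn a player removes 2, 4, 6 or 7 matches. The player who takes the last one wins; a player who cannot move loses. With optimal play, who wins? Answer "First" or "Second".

Second

W/L table (W = player to move can force a win):
i:   0  1  2  3  4  5  6  7  8  9 10
     L  L  W  W  W  W  W  W  W  L  L
Position 10 is L, so the second player wins.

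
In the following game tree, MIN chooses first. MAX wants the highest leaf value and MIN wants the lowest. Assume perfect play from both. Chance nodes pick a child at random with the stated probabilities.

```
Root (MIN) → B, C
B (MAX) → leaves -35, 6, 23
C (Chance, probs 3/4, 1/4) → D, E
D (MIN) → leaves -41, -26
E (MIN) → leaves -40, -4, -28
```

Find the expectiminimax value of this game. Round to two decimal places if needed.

-40.75

B (MAX): max(-35, 6, 23) = 23
D (MIN): min(-41, -26) = -41
E (MIN): min(-40, -4, -28) = -40
C (Chance): 3/4·-41 + 1/4·-40 = -40.75
Root (MIN): min(23, -40.75) = -40.75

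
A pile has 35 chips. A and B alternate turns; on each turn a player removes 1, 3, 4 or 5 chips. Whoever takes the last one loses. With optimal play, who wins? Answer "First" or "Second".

Second

W/L table (W = player to move can force a win):
i:   0  1  2  3  4  5  6  7  8  9 10 11 12 13 14 15 16 17 18 19 20 21 22 23 24 25 26 27 28 29 30 31 32 33 34 35
     W  L  W  L  W  W  W  W  W  L  W  L  W  W  W  W  W  L  W  L  W  W  W  W  W  L  W  L  W  W  W  W  W  L  W  L
Position 35 is L, so the second player wins.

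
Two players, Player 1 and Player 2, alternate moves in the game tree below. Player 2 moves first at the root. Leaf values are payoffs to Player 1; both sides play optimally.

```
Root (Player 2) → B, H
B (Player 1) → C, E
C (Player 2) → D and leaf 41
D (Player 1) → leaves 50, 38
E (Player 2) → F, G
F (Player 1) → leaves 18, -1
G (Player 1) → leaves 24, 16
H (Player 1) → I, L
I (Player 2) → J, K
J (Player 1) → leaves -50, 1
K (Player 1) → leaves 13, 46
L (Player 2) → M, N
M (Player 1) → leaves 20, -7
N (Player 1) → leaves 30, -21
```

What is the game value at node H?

20

J: max(-50, 1) = 1
K: max(13, 46) = 46
I: min(1, 46) = 1
M: max(20, -7) = 20
N: max(30, -21) = 30
L: min(20, 30) = 20
H: max(1, 20) = 20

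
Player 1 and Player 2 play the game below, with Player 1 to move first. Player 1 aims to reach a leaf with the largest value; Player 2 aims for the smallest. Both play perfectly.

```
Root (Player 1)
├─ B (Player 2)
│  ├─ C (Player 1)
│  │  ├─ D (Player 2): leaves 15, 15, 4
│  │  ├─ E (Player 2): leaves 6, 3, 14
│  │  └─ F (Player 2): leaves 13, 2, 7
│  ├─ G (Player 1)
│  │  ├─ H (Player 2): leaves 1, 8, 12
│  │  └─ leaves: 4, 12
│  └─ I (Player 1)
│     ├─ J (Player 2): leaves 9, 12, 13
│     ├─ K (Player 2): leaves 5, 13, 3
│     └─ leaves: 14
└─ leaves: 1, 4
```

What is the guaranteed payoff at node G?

H: min(1, 8, 12) = 1
G: max(1, 4, 12) = 12

12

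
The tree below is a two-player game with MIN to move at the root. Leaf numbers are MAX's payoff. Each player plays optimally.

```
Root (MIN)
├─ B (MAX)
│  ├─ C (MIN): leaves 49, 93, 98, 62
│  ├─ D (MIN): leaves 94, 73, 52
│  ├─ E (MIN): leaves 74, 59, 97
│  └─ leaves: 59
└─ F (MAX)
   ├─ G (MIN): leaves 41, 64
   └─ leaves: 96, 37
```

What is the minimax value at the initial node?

59

C (MIN): min(49, 93, 98, 62) = 49
D (MIN): min(94, 73, 52) = 52
E (MIN): min(74, 59, 97) = 59
B (MAX): max(49, 52, 59, 59) = 59
G (MIN): min(41, 64) = 41
F (MAX): max(41, 96, 37) = 96
Root (MIN): min(59, 96) = 59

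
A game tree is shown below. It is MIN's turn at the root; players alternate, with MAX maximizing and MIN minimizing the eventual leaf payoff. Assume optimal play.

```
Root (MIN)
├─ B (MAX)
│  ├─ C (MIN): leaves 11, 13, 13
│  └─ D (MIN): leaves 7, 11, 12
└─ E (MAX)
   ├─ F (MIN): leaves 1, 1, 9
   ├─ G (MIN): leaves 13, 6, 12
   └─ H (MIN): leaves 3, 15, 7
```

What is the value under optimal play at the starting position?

6

C (MIN): min(11, 13, 13) = 11
D (MIN): min(7, 11, 12) = 7
B (MAX): max(11, 7) = 11
F (MIN): min(1, 1, 9) = 1
G (MIN): min(13, 6, 12) = 6
H (MIN): min(3, 15, 7) = 3
E (MAX): max(1, 6, 3) = 6
Root (MIN): min(11, 6) = 6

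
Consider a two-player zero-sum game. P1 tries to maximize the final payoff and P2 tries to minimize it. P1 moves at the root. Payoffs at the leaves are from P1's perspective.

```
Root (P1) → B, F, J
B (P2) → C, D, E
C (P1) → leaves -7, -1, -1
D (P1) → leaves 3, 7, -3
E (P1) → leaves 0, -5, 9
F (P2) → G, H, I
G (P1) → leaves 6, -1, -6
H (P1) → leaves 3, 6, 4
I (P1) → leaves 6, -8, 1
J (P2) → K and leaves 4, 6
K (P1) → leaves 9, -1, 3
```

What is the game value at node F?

G: max(6, -1, -6) = 6
H: max(3, 6, 4) = 6
I: max(6, -8, 1) = 6
F: min(6, 6, 6) = 6

6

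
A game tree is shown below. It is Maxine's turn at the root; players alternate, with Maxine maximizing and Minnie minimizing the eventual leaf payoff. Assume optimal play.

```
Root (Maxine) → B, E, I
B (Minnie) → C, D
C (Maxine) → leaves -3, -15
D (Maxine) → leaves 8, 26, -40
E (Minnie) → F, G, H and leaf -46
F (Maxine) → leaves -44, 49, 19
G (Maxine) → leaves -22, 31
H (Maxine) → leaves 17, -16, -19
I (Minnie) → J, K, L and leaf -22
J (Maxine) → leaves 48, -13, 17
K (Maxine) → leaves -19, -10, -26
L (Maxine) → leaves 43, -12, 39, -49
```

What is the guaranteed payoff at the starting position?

-3

C (Maxine): max(-3, -15) = -3
D (Maxine): max(8, 26, -40) = 26
B (Minnie): min(-3, 26) = -3
F (Maxine): max(-44, 49, 19) = 49
G (Maxine): max(-22, 31) = 31
H (Maxine): max(17, -16, -19) = 17
E (Minnie): min(49, 31, 17, -46) = -46
J (Maxine): max(48, -13, 17) = 48
K (Maxine): max(-19, -10, -26) = -10
L (Maxine): max(43, -12, 39, -49) = 43
I (Minnie): min(48, -10, 43, -22) = -22
Root (Maxine): max(-3, -46, -22) = -3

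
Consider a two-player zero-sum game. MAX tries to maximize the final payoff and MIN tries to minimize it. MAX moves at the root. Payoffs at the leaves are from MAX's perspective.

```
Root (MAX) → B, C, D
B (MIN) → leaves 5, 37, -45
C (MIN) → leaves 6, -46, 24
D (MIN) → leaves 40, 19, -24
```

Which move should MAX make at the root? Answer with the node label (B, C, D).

D

B (MIN): min(5, 37, -45) = -45
C (MIN): min(6, -46, 24) = -46
D (MIN): min(40, 19, -24) = -24
Root (MAX): max(-45, -46, -24) = -24
MAX picks the child with the highest value: D (value -24).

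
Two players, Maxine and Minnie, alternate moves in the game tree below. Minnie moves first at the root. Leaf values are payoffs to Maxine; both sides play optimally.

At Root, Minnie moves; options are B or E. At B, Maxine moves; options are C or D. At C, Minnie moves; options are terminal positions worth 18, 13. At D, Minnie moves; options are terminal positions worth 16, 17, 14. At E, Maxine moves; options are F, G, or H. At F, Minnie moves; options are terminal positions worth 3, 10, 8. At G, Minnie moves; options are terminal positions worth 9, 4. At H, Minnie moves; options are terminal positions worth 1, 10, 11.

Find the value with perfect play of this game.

C (Minnie): min(18, 13) = 13
D (Minnie): min(16, 17, 14) = 14
B (Maxine): max(13, 14) = 14
F (Minnie): min(3, 10, 8) = 3
G (Minnie): min(9, 4) = 4
H (Minnie): min(1, 10, 11) = 1
E (Maxine): max(3, 4, 1) = 4
Root (Minnie): min(14, 4) = 4

4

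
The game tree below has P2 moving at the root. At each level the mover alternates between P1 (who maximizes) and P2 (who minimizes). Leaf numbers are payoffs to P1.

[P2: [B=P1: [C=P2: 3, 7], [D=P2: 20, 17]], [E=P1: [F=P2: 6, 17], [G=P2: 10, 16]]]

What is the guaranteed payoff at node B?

17

C: min(3, 7) = 3
D: min(20, 17) = 17
B: max(3, 17) = 17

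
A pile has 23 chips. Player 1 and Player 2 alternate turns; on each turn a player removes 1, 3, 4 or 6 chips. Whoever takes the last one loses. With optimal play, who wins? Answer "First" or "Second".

Positions where the player to move wins (W) vs loses (L):
i:   0  1  2  3  4  5  6  7  8  9 10 11 12 13 14 15 16 17 18 19 20 21 22 23
     W  L  W  L  W  W  W  W  L  W  L  W  W  W  W  L  W  L  W  W  W  W  L  W
Position 23 is W, so the first player wins.

First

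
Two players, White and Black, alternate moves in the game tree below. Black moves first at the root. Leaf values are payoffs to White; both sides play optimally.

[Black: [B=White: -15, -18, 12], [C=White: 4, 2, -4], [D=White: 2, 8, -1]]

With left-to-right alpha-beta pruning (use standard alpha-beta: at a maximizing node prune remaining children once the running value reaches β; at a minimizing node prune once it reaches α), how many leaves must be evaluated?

8

B [α=-∞,β=+∞]: v=12
C [α=-∞,β=12]: v=4
D [α=-∞,β=4]: v=8 after child 2 ≥ β → β-cutoff, skip 1
Root [α=-∞,β=+∞]: v=4
Leaves evaluated: 8 of 9.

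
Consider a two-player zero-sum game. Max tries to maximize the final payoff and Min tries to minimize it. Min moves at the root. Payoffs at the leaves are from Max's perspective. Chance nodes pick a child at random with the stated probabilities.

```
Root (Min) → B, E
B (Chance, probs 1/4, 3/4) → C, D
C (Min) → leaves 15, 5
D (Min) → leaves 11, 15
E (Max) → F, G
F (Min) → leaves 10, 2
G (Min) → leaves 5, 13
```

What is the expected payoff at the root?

5

C (Min): min(15, 5) = 5
D (Min): min(11, 15) = 11
B (Chance): 1/4·5 + 3/4·11 = 9.5
F (Min): min(10, 2) = 2
G (Min): min(5, 13) = 5
E (Max): max(2, 5) = 5
Root (Min): min(9.5, 5) = 5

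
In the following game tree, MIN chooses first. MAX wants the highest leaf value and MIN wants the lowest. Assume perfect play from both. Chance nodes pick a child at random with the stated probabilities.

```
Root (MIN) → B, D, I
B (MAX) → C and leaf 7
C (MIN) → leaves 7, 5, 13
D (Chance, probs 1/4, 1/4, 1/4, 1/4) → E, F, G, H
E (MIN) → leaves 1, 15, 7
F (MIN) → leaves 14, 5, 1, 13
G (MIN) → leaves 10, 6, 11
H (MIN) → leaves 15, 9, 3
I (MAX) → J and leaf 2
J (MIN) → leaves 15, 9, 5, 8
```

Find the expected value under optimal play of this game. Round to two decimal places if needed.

2.75

C (MIN): min(7, 5, 13) = 5
B (MAX): max(5, 7) = 7
E (MIN): min(1, 15, 7) = 1
F (MIN): min(14, 5, 1, 13) = 1
G (MIN): min(10, 6, 11) = 6
H (MIN): min(15, 9, 3) = 3
D (Chance): 1/4·1 + 1/4·1 + 1/4·6 + 1/4·3 = 2.75
J (MIN): min(15, 9, 5, 8) = 5
I (MAX): max(5, 2) = 5
Root (MIN): min(7, 2.75, 5) = 2.75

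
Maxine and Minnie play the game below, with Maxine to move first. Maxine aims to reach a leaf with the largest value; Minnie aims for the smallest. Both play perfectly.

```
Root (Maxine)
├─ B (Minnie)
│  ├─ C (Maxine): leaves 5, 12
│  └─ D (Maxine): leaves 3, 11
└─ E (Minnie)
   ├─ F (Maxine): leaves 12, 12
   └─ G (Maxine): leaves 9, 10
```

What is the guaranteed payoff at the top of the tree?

C (Maxine): max(5, 12) = 12
D (Maxine): max(3, 11) = 11
B (Minnie): min(12, 11) = 11
F (Maxine): max(12, 12) = 12
G (Maxine): max(9, 10) = 10
E (Minnie): min(12, 10) = 10
Root (Maxine): max(11, 10) = 11

11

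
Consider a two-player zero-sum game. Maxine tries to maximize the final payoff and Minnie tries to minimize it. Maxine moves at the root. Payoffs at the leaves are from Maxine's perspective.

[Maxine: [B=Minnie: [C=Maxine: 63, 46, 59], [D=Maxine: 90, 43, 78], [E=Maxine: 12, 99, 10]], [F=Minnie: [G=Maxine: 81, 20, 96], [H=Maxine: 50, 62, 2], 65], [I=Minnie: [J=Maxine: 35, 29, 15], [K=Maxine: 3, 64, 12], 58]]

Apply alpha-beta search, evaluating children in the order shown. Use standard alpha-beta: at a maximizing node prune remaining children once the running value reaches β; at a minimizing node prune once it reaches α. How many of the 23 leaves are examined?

15

C [α=-∞,β=+∞]: v=63
D [α=-∞,β=63]: v=90 after child 1 ≥ β → β-cutoff, skip 2
E [α=-∞,β=63]: v=99 after child 2 ≥ β → β-cutoff, skip 1
B [α=-∞,β=+∞]: v=63
G [α=63,β=+∞]: v=96
H [α=63,β=96]: v=62
F [α=63,β=+∞]: v=62 after child 2 ≤ α → α-cutoff, skip 1
J [α=63,β=+∞]: v=35
I [α=63,β=+∞]: v=35 after child 1 ≤ α → α-cutoff, skip 2
Root [α=-∞,β=+∞]: v=63
Leaves evaluated: 15 of 23.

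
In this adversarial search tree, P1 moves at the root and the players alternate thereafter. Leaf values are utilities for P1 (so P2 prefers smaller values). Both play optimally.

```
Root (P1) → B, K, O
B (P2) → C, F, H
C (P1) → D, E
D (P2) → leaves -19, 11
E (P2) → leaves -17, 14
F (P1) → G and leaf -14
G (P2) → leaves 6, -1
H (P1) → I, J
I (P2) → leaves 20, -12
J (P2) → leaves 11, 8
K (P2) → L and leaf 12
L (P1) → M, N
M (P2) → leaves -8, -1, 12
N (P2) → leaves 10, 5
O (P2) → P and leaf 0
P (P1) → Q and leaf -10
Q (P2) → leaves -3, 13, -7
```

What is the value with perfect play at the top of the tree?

D (P2): min(-19, 11) = -19
E (P2): min(-17, 14) = -17
C (P1): max(-19, -17) = -17
G (P2): min(6, -1) = -1
F (P1): max(-1, -14) = -1
I (P2): min(20, -12) = -12
J (P2): min(11, 8) = 8
H (P1): max(-12, 8) = 8
B (P2): min(-17, -1, 8) = -17
M (P2): min(-8, -1, 12) = -8
N (P2): min(10, 5) = 5
L (P1): max(-8, 5) = 5
K (P2): min(5, 12) = 5
Q (P2): min(-3, 13, -7) = -7
P (P1): max(-7, -10) = -7
O (P2): min(-7, 0) = -7
Root (P1): max(-17, 5, -7) = 5

5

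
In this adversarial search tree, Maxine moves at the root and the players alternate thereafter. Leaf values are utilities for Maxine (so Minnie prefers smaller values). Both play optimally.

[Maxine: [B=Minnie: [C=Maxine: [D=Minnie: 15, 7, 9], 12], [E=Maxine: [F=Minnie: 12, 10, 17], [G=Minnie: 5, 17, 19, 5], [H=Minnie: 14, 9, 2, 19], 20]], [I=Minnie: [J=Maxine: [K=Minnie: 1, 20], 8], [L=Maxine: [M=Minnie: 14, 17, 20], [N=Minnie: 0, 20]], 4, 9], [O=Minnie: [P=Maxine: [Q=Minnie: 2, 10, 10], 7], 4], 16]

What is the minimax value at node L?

14

M: min(14, 17, 20) = 14
N: min(0, 20) = 0
L: max(14, 0) = 14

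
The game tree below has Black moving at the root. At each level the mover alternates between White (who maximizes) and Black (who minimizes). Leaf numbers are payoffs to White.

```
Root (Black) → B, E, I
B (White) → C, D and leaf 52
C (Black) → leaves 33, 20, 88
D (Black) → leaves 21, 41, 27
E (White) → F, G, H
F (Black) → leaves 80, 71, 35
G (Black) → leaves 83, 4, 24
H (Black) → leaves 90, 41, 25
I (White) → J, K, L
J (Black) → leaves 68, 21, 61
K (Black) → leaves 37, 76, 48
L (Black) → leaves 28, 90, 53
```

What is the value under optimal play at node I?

J: min(68, 21, 61) = 21
K: min(37, 76, 48) = 37
L: min(28, 90, 53) = 28
I: max(21, 37, 28) = 37

37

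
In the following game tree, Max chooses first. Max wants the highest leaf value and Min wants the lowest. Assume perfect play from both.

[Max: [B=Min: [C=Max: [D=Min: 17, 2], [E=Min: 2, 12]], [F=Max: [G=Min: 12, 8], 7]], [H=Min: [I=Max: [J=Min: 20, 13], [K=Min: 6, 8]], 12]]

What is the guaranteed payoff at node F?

G: min(12, 8) = 8
F: max(8, 7) = 8

8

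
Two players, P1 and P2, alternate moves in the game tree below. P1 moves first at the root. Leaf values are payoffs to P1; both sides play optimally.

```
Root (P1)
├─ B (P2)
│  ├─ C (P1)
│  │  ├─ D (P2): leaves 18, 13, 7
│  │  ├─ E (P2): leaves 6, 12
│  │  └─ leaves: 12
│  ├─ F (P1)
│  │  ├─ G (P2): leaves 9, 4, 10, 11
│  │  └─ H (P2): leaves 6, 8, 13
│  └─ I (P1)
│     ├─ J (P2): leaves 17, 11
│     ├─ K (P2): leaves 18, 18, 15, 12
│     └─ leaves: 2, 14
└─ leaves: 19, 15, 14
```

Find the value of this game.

19

D (P2): min(18, 13, 7) = 7
E (P2): min(6, 12) = 6
C (P1): max(7, 6, 12) = 12
G (P2): min(9, 4, 10, 11) = 4
H (P2): min(6, 8, 13) = 6
F (P1): max(4, 6) = 6
J (P2): min(17, 11) = 11
K (P2): min(18, 18, 15, 12) = 12
I (P1): max(11, 12, 2, 14) = 14
B (P2): min(12, 6, 14) = 6
Root (P1): max(6, 19, 15, 14) = 19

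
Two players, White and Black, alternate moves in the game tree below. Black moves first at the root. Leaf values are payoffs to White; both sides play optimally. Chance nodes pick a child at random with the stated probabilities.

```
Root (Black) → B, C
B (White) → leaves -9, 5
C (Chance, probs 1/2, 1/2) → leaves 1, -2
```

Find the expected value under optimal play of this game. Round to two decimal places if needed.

B (White): max(-9, 5) = 5
C (Chance): 1/2·1 + 1/2·-2 = -0.5
Root (Black): min(5, -0.5) = -0.5

-0.5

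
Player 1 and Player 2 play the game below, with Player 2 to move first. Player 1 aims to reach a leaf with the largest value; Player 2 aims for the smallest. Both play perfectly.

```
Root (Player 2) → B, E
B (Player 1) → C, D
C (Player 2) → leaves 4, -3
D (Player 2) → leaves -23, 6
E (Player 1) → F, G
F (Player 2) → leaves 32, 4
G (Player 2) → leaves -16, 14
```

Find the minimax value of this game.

-3

C (Player 2): min(4, -3) = -3
D (Player 2): min(-23, 6) = -23
B (Player 1): max(-3, -23) = -3
F (Player 2): min(32, 4) = 4
G (Player 2): min(-16, 14) = -16
E (Player 1): max(4, -16) = 4
Root (Player 2): min(-3, 4) = -3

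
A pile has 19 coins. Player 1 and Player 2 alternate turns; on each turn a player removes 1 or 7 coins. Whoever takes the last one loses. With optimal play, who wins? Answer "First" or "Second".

i:   0  1  2  3  4  5  6  7  8  9 10 11 12 13 14 15 16 17 18 19
     W  L  W  L  W  L  W  L  W  L  W  L  W  L  W  L  W  L  W  L
Position 19 is L, so the second player wins.

Second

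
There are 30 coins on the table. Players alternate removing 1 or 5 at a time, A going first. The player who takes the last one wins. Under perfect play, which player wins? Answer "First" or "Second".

W/L table (W = player to move can force a win):
i:   0  1  2  3  4  5  6  7  8  9 10 11 12 13 14 15 16 17 18 19 20 21 22 23 24 25 26 27 28 29 30
     L  W  L  W  L  W  L  W  L  W  L  W  L  W  L  W  L  W  L  W  L  W  L  W  L  W  L  W  L  W  L
Position 30 is L, so the second player wins.

Second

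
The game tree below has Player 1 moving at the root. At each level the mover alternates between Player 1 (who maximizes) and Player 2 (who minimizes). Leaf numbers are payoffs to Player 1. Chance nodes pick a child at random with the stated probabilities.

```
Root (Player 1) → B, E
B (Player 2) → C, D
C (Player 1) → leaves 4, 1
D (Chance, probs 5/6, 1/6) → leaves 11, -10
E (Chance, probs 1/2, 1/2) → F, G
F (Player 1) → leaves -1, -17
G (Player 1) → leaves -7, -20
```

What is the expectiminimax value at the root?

4

C (Player 1): max(4, 1) = 4
D (Chance): 5/6·11 + 1/6·-10 = 7.5
B (Player 2): min(4, 7.5) = 4
F (Player 1): max(-1, -17) = -1
G (Player 1): max(-7, -20) = -7
E (Chance): 1/2·-1 + 1/2·-7 = -4
Root (Player 1): max(4, -4) = 4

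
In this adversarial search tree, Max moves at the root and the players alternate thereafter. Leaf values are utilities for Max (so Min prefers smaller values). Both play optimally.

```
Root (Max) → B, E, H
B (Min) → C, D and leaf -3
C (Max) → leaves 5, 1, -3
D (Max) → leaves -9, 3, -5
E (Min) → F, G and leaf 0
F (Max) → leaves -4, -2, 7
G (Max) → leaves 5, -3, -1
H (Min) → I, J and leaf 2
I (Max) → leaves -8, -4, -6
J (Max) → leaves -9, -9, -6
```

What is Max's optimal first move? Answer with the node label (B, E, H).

C (Max): max(5, 1, -3) = 5
D (Max): max(-9, 3, -5) = 3
B (Min): min(5, 3, -3) = -3
F (Max): max(-4, -2, 7) = 7
G (Max): max(5, -3, -1) = 5
E (Min): min(7, 5, 0) = 0
I (Max): max(-8, -4, -6) = -4
J (Max): max(-9, -9, -6) = -6
H (Min): min(-4, -6, 2) = -6
Root (Max): max(-3, 0, -6) = 0
Max picks the child with the highest value: E (value 0).

E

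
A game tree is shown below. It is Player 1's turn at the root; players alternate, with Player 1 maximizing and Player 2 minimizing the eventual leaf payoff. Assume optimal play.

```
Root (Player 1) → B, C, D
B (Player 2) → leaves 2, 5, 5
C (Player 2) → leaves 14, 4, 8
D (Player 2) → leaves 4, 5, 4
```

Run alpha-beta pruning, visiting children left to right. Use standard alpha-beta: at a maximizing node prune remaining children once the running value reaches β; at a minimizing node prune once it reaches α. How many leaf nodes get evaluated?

7

B [α=-∞,β=+∞]: v=2
C [α=2,β=+∞]: v=4
D [α=4,β=+∞]: v=4 after child 1 ≤ α → α-cutoff, skip 2
Root [α=-∞,β=+∞]: v=4
Leaves evaluated: 7 of 9.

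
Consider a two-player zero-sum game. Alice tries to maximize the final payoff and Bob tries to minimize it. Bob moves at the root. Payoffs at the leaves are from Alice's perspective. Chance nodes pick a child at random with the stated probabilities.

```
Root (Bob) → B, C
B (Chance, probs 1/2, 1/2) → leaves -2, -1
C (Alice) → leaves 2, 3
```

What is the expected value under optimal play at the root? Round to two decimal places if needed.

-1.5

B (Chance): 1/2·-2 + 1/2·-1 = -1.5
C (Alice): max(2, 3) = 3
Root (Bob): min(-1.5, 3) = -1.5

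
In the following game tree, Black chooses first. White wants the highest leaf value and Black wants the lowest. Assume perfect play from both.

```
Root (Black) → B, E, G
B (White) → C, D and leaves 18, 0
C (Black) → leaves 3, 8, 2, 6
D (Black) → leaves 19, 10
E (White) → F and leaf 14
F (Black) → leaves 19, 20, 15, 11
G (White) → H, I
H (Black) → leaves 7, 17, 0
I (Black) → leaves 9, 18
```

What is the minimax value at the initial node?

9

C (Black): min(3, 8, 2, 6) = 2
D (Black): min(19, 10) = 10
B (White): max(2, 10, 18, 0) = 18
F (Black): min(19, 20, 15, 11) = 11
E (White): max(11, 14) = 14
H (Black): min(7, 17, 0) = 0
I (Black): min(9, 18) = 9
G (White): max(0, 9) = 9
Root (Black): min(18, 14, 9) = 9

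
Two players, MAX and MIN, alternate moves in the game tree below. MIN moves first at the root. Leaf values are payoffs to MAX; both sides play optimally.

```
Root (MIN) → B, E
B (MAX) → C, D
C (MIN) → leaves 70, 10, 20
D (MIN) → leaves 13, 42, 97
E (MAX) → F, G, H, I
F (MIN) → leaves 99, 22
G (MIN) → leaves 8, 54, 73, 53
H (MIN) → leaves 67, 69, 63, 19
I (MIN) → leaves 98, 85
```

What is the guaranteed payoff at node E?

85

F: min(99, 22) = 22
G: min(8, 54, 73, 53) = 8
H: min(67, 69, 63, 19) = 19
I: min(98, 85) = 85
E: max(22, 8, 19, 85) = 85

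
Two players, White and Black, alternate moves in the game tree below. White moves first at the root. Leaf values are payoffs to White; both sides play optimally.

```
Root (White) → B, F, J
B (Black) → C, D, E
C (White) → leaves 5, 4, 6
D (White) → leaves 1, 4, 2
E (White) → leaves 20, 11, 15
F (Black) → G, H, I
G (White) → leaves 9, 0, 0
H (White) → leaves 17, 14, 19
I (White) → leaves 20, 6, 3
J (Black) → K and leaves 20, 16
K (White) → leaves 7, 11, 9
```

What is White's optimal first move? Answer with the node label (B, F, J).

C (White): max(5, 4, 6) = 6
D (White): max(1, 4, 2) = 4
E (White): max(20, 11, 15) = 20
B (Black): min(6, 4, 20) = 4
G (White): max(9, 0, 0) = 9
H (White): max(17, 14, 19) = 19
I (White): max(20, 6, 3) = 20
F (Black): min(9, 19, 20) = 9
K (White): max(7, 11, 9) = 11
J (Black): min(11, 20, 16) = 11
Root (White): max(4, 9, 11) = 11
White picks the child with the highest value: J (value 11).

J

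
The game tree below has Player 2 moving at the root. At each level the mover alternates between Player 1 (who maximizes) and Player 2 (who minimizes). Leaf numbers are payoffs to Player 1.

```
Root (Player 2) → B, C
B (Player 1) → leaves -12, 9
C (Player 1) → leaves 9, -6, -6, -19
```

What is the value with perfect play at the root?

B (Player 1): max(-12, 9) = 9
C (Player 1): max(9, -6, -6, -19) = 9
Root (Player 2): min(9, 9) = 9

9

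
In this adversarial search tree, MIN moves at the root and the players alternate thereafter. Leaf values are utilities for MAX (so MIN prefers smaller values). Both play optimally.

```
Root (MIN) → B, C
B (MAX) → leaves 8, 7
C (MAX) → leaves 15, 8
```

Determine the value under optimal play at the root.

B (MAX): max(8, 7) = 8
C (MAX): max(15, 8) = 15
Root (MIN): min(8, 15) = 8

8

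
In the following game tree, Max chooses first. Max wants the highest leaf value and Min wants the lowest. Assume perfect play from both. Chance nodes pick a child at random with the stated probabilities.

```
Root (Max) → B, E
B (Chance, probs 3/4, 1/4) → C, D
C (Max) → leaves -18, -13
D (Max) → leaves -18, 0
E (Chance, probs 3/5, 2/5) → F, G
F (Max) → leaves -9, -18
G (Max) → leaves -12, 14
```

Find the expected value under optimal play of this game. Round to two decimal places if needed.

C (Max): max(-18, -13) = -13
D (Max): max(-18, 0) = 0
B (Chance): 3/4·-13 + 1/4·0 = -9.75
F (Max): max(-9, -18) = -9
G (Max): max(-12, 14) = 14
E (Chance): 3/5·-9 + 2/5·14 = 0.2
Root (Max): max(-9.75, 0.2) = 0.2

0.2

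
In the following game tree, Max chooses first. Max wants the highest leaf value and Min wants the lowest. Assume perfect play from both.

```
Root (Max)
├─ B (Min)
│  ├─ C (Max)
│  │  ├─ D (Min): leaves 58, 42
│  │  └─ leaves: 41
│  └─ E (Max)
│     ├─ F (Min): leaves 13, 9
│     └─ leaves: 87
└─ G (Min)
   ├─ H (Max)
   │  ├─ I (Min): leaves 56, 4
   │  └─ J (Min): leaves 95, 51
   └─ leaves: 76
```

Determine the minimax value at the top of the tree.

D (Min): min(58, 42) = 42
C (Max): max(42, 41) = 42
F (Min): min(13, 9) = 9
E (Max): max(9, 87) = 87
B (Min): min(42, 87) = 42
I (Min): min(56, 4) = 4
J (Min): min(95, 51) = 51
H (Max): max(4, 51) = 51
G (Min): min(51, 76) = 51
Root (Max): max(42, 51) = 51

51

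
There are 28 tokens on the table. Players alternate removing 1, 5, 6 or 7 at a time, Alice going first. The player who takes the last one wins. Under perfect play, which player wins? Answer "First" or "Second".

Mark each pile size as W (mover wins) or L (mover loses):
i:   0  1  2  3  4  5  6  7  8  9 10 11 12 13 14 15 16 17 18 19 20 21 22 23 24 25 26 27 28
     L  W  L  W  L  W  W  W  W  W  W  W  L  W  L  W  L  W  W  W  W  W  W  W  L  W  L  W  L
Position 28 is L, so the second player wins.

Second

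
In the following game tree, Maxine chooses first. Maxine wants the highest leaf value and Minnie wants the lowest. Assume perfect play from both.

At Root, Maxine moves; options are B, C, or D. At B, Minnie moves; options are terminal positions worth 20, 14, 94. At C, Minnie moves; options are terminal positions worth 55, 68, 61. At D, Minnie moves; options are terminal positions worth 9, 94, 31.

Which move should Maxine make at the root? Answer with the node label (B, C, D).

C

B (Minnie): min(20, 14, 94) = 14
C (Minnie): min(55, 68, 61) = 55
D (Minnie): min(9, 94, 31) = 9
Root (Maxine): max(14, 55, 9) = 55
Maxine picks the child with the highest value: C (value 55).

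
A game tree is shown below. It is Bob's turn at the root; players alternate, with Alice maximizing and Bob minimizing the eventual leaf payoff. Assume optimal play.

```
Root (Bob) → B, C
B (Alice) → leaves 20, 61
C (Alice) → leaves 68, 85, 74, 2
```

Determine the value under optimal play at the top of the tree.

B (Alice): max(20, 61) = 61
C (Alice): max(68, 85, 74, 2) = 85
Root (Bob): min(61, 85) = 61

61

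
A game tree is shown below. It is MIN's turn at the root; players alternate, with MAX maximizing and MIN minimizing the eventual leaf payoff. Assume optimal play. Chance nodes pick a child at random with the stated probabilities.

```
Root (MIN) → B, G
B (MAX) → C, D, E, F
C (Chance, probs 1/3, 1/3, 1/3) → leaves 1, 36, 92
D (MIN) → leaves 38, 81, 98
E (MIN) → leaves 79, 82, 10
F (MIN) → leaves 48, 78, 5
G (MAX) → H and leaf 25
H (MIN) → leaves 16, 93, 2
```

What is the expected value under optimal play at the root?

C (Chance): 1/3·1 + 1/3·36 + 1/3·92 = 43
D (MIN): min(38, 81, 98) = 38
E (MIN): min(79, 82, 10) = 10
F (MIN): min(48, 78, 5) = 5
B (MAX): max(43, 38, 10, 5) = 43
H (MIN): min(16, 93, 2) = 2
G (MAX): max(2, 25) = 25
Root (MIN): min(43, 25) = 25

25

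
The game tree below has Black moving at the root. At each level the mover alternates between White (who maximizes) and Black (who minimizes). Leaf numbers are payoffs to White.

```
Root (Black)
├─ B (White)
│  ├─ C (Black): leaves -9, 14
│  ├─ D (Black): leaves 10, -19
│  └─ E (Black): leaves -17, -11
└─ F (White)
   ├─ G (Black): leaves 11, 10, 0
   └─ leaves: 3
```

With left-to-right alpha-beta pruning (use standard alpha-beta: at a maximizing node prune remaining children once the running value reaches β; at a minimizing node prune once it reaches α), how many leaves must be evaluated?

8

C [α=-∞,β=+∞]: v=-9
D [α=-9,β=+∞]: v=-19
E [α=-9,β=+∞]: v=-17 after child 1 ≤ α → α-cutoff, skip 1
B [α=-∞,β=+∞]: v=-9
G [α=-∞,β=-9]: v=0
F [α=-∞,β=-9]: v=0 after child 1 ≥ β → β-cutoff, skip 1
Root [α=-∞,β=+∞]: v=-9
Leaves evaluated: 8 of 10.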